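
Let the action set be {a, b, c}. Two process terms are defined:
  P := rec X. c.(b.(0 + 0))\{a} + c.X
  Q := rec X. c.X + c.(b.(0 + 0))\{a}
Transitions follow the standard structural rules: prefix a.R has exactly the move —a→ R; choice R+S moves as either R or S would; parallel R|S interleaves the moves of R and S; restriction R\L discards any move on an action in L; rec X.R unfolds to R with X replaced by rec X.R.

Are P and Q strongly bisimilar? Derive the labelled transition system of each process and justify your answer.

Reachable graph of P (3 states):
  m0 = rec X. c.(b.(0 + 0))\{a} + c.X → -c-> m0, -c-> m1
  m1 = (b.(0 + 0))\{a} → -b-> m2
  m2 = (0 + 0)\{a} → stopped
Reachable graph of Q (3 states):
  n0 = rec X. c.X + c.(b.(0 + 0))\{a} → -c-> n0, -c-> n1
  n1 = (b.(0 + 0))\{a} → -b-> n2
  n2 = (0 + 0)\{a} → stopped
Partition-refinement fixed point:
  B0 = {m0, n0}
  B1 = {m1, n1}
  B2 = {m2, n2}
m0 ∈ B0, n0 ∈ B0 → same block

P ~ Q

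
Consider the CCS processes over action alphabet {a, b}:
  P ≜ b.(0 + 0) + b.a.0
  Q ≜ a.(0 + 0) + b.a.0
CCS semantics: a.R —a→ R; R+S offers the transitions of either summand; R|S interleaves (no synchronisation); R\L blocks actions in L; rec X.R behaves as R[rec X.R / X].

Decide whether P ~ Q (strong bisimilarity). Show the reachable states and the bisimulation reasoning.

not bisimilar

P's transition system — 4 states:
  u0 = b.(0 + 0) + b.a.0 | =b=> u1, =b=> u2
  u1 = 0 + 0 | ∅
  u2 = a.0 | =a=> u3
  u3 = 0 | ∅
Q's transition system — 4 states:
  v0 = a.(0 + 0) + b.a.0 | =a=> v1, =b=> v2
  v1 = 0 + 0 | ∅
  v2 = a.0 | =a=> v3
  v3 = 0 | ∅
Coarsest stable partition (strong bisimilarity classes):
  B0 = {u0}
  B1 = {u2, v2}
  B2 = {u1, u3, v1, v3}
  B3 = {v0}
u0 ∈ B0, v0 ∈ B3 → different blocks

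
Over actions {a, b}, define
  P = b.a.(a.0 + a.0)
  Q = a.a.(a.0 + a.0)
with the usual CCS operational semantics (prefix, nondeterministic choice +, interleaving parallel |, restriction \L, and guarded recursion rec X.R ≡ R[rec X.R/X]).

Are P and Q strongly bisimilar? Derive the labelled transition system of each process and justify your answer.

P's transition system — 4 states:
  u0 = b.a.(a.0 + a.0) :: —b→ u1
  u1 = a.(a.0 + a.0) :: —a→ u2
  u2 = a.0 + a.0 :: —a→ u3
  u3 = 0 :: deadlocked
Q's transition system — 4 states:
  v0 = a.a.(a.0 + a.0) :: —a→ v1
  v1 = a.(a.0 + a.0) :: —a→ v2
  v2 = a.0 + a.0 :: —a→ v3
  v3 = 0 :: deadlocked
Coarsest stable partition (strong bisimilarity classes):
  B0 = {u0}
  B1 = {u1, v1}
  B2 = {u2, v2}
  B3 = {u3, v3}
  B4 = {v0}
u0 ∈ B0, v0 ∈ B4 → different blocks

P ≁ Q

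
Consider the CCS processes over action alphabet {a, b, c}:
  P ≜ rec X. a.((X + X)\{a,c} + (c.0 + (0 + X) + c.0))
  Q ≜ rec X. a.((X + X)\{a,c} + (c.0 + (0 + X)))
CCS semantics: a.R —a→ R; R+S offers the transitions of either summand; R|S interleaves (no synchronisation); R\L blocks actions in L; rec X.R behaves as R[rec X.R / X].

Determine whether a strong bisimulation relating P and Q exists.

YES

P's transition system — 3 states:
  s0 = rec X. a.((X + X)\{a,c} + (c.0 + (0 + X) + c.0)) has moves ··a··> s1
  s1 = ((rec X. a.((X + X)\{a,c} + (c.0 + (0 + X) + c.0))) + (rec X. a.((X + X)\{a,c} + (c.0 + (0 + X) + c.0))))\{a,c} + (c.0 + (0 + (rec X. a.((X + X)\{a,c} + (c.0 + (0 + X) + c.0)))) + c.0) has moves ··a··> s1, ··c··> s2
  s2 = 0 has moves ·
Q's transition system — 3 states:
  t0 = rec X. a.((X + X)\{a,c} + (c.0 + (0 + X))) has moves ··a··> t1
  t1 = ((rec X. a.((X + X)\{a,c} + (c.0 + (0 + X)))) + (rec X. a.((X + X)\{a,c} + (c.0 + (0 + X)))))\{a,c} + (c.0 + (0 + (rec X. a.((X + X)\{a,c} + (c.0 + (0 + X)))))) has moves ··a··> t1, ··c··> t2
  t2 = 0 has moves ·
Bisimilarity quotient blocks:
  B0 = {s0, t0}
  B1 = {s1, t1}
  B2 = {s2, t2}
s0 ∈ B0, t0 ∈ B0 → same block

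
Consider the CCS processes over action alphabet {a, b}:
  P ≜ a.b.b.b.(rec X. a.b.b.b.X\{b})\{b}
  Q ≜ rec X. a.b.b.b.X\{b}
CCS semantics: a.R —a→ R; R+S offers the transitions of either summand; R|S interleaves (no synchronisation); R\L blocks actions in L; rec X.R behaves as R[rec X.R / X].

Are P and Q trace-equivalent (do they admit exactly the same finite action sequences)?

trace-equivalent

Reachable graph of P (6 states):
  m0 = a.b.b.b.(rec X. a.b.b.b.X\{b})\{b} → --a--▸ m1
  m1 = b.b.b.(rec X. a.b.b.b.X\{b})\{b} → --b--▸ m2
  m2 = b.b.(rec X. a.b.b.b.X\{b})\{b} → --b--▸ m3
  m3 = b.(rec X. a.b.b.b.X\{b})\{b} → --b--▸ m4
  m4 = (rec X. a.b.b.b.X\{b})\{b} → --a--▸ m5
  m5 = (b.b.b.(rec X. a.b.b.b.X\{b})\{b})\{b} → (no moves)
Reachable graph of Q (6 states):
  n0 = rec X. a.b.b.b.X\{b} → --a--▸ n1
  n1 = b.b.b.(rec X. a.b.b.b.X\{b})\{b} → --b--▸ n2
  n2 = b.b.(rec X. a.b.b.b.X\{b})\{b} → --b--▸ n3
  n3 = b.(rec X. a.b.b.b.X\{b})\{b} → --b--▸ n4
  n4 = (rec X. a.b.b.b.X\{b})\{b} → --a--▸ n5
  n5 = (b.b.b.(rec X. a.b.b.b.X\{b})\{b})\{b} → (no moves)
Bisimilarity quotient blocks:
  B0 = {m0, n0}
  B1 = {m1, n1}
  B2 = {m2, n2}
  B3 = {m3, n3}
  B4 = {m4, n4}
  B5 = {m5, n5}
m0 ∈ B0, n0 ∈ B0 → same block
Bisimilar ⇒ trace-equivalent.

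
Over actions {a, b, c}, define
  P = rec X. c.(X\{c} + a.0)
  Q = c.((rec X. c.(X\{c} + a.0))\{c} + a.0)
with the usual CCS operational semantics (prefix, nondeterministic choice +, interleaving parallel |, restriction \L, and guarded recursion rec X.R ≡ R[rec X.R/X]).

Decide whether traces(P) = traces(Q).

Reachable graph of P (3 states):
  s0 = rec X. c.(X\{c} + a.0) ⊢ ··c··> s1
  s1 = (rec X. c.(X\{c} + a.0))\{c} + a.0 ⊢ ··a··> s2
  s2 = 0 ⊢ (no moves)
Reachable graph of Q (3 states):
  t0 = c.((rec X. c.(X\{c} + a.0))\{c} + a.0) ⊢ ··c··> t1
  t1 = (rec X. c.(X\{c} + a.0))\{c} + a.0 ⊢ ··a··> t2
  t2 = 0 ⊢ (no moves)
Partition-refinement fixed point:
  B0 = {s0, t0}
  B1 = {s1, t1}
  B2 = {s2, t2}
s0 ∈ B0, t0 ∈ B0 → same block
Bisimilar ⇒ trace-equivalent.

trace-equivalent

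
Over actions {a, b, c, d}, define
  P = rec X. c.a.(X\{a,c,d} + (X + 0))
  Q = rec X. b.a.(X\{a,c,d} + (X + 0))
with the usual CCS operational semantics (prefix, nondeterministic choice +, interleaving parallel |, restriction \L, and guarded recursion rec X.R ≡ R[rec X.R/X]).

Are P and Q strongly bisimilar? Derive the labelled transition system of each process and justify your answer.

P's transition system — 3 states:
  m0 = rec X. c.a.(X\{a,c,d} + (X + 0)) → --c--▸ m1
  m1 = a.((rec X. c.a.(X\{a,c,d} + (X + 0)))\{a,c,d} + ((rec X. c.a.(X\{a,c,d} + (X + 0))) + 0)) → --a--▸ m2
  m2 = (rec X. c.a.(X\{a,c,d} + (X + 0)))\{a,c,d} + ((rec X. c.a.(X\{a,c,d} + (X + 0))) + 0) → --c--▸ m1
Q's transition system — 4 states:
  n0 = rec X. b.a.(X\{a,c,d} + (X + 0)) → --b--▸ n1
  n1 = a.((rec X. b.a.(X\{a,c,d} + (X + 0)))\{a,c,d} + ((rec X. b.a.(X\{a,c,d} + (X + 0))) + 0)) → --a--▸ n2
  n2 = (rec X. b.a.(X\{a,c,d} + (X + 0)))\{a,c,d} + ((rec X. b.a.(X\{a,c,d} + (X + 0))) + 0) → --b--▸ n1, --b--▸ n3
  n3 = (a.((rec X. b.a.(X\{a,c,d} + (X + 0)))\{a,c,d} + ((rec X. b.a.(X\{a,c,d} + (X + 0))) + 0)))\{a,c,d} → ∅
Bisimilarity quotient blocks:
  B0 = {m0, m2}
  B1 = {m1}
  B2 = {n0}
  B3 = {n1}
  B4 = {n2}
  B5 = {n3}
m0 ∈ B0, n0 ∈ B2 → different blocks

P ≁ Q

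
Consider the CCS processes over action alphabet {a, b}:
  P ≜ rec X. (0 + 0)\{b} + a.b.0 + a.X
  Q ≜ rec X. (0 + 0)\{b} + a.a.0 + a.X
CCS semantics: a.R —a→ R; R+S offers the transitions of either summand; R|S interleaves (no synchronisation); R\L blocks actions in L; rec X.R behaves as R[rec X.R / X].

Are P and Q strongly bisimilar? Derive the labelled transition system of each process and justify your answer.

P's transition system — 3 states:
  s0 = rec X. (0 + 0)\{b} + a.b.0 + a.X has moves =a=> s0, =a=> s1
  s1 = b.0 has moves =b=> s2
  s2 = 0 has moves ∅
Q's transition system — 3 states:
  t0 = rec X. (0 + 0)\{b} + a.a.0 + a.X has moves =a=> t0, =a=> t1
  t1 = a.0 has moves =a=> t2
  t2 = 0 has moves ∅
Coarsest stable partition (strong bisimilarity classes):
  B0 = {s0}
  B1 = {s1}
  B2 = {s2, t2}
  B3 = {t0}
  B4 = {t1}
s0 ∈ B0, t0 ∈ B3 → different blocks

not bisimilar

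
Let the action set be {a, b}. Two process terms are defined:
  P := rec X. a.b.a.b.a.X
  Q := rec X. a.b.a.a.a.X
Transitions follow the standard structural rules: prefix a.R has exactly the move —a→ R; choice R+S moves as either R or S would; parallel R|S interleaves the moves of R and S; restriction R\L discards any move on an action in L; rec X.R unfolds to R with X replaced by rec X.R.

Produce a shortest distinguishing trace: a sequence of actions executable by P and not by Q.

LTS(P): 5 reachable states
  p0 = rec X. a.b.a.b.a.X → --a--▸ p1
  p1 = b.a.b.a.(rec X. a.b.a.b.a.X) → --b--▸ p2
  p2 = a.b.a.(rec X. a.b.a.b.a.X) → --a--▸ p3
  p3 = b.a.(rec X. a.b.a.b.a.X) → --b--▸ p4
  p4 = a.(rec X. a.b.a.b.a.X) → --a--▸ p0
LTS(Q): 5 reachable states
  q0 = rec X. a.b.a.a.a.X → --a--▸ q1
  q1 = b.a.a.a.(rec X. a.b.a.a.a.X) → --b--▸ q2
  q2 = a.a.a.(rec X. a.b.a.a.a.X) → --a--▸ q3
  q3 = a.a.(rec X. a.b.a.a.a.X) → --a--▸ q4
  q4 = a.(rec X. a.b.a.a.a.X) → --a--▸ q0
Trace ⟨abab⟩ through P, begin at {p0}:
  [1] a ⇒ {p1}
  [2] b ⇒ {p2}
  [3] a ⇒ {p3}
  [4] b ⇒ {p4}
  P completes σ.
Trace ⟨abab⟩ through Q, begin at {q0}:
  [1] a ⇒ {q1}
  [2] b ⇒ {q2}
  [3] a ⇒ {q3}
  [4] b ⇒ no successor for Q

abab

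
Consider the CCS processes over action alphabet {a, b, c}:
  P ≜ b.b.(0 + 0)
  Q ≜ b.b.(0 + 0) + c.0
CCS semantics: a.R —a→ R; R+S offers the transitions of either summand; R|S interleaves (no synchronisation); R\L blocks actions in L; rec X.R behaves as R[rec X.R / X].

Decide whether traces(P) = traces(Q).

P's transition system — 3 states:
  u0 = b.b.(0 + 0) :: —b→ u1
  u1 = b.(0 + 0) :: —b→ u2
  u2 = 0 + 0 :: ∅
Q's transition system — 4 states:
  v0 = b.b.(0 + 0) + c.0 :: —b→ v1, —c→ v2
  v1 = b.(0 + 0) :: —b→ v3
  v2 = 0 :: ∅
  v3 = 0 + 0 :: ∅
Executing c from Q (initial set {v0}):
  [1] c ⇒ {v2}
  ✓ Q
Executing c from P (initial set {u0}):
  [1] c ⇒ ∅ (P stuck)

NO — witness ⟨c⟩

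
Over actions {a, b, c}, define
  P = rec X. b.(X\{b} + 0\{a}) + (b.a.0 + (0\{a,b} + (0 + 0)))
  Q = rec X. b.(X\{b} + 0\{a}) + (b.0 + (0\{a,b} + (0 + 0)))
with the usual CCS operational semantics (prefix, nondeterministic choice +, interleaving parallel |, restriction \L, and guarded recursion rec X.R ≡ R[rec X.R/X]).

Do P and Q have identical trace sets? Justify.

P's transition system — 4 states:
  s0 = rec X. b.(X\{b} + 0\{a}) + (b.a.0 + (0\{a,b} + (0 + 0))) :: =b=> s1, =b=> s2
  s1 = (rec X. b.(X\{b} + 0\{a}) + (b.a.0 + (0\{a,b} + (0 + 0))))\{b} + 0\{a} :: ∅
  s2 = a.0 :: =a=> s3
  s3 = 0 :: ∅
Q's transition system — 3 states:
  t0 = rec X. b.(X\{b} + 0\{a}) + (b.0 + (0\{a,b} + (0 + 0))) :: =b=> t1, =b=> t2
  t1 = (rec X. b.(X\{b} + 0\{a}) + (b.0 + (0\{a,b} + (0 + 0))))\{b} + 0\{a} :: ∅
  t2 = 0 :: ∅
Run σ = ⟨ba⟩ on P: start {s0}
  after b @ step 1: {s1, s2}
  after a @ step 2: {s3}
  P completes σ.
Run σ = ⟨ba⟩ on Q: start {t0}
  after b @ step 1: {t1, t2}
  after a @ step 2: no successor for Q

traces(P) ≠ traces(Q) — witness ⟨ba⟩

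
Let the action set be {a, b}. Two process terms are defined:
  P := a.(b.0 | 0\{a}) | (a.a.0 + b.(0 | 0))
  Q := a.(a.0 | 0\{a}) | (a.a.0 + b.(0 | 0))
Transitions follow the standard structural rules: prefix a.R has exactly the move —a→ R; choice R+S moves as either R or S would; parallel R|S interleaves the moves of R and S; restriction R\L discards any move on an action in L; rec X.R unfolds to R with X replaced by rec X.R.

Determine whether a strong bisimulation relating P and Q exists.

P ≁ Q

Reachable graph of P (12 states):
  p0 = a.(b.0 | 0\{a}) | (a.a.0 + b.(0 | 0)) :: —a→ p1, —a→ p2, —b→ p3
  p1 = a.(b.0 | 0\{a}) | a.0 :: —a→ p4, —a→ p5
  p2 = b.0 | 0\{a} | (a.a.0 + b.(0 | 0)) :: —a→ p5, —b→ p6, —b→ p7
  p3 = a.(b.0 | 0\{a}) | (0 | 0) :: —a→ p7
  p4 = a.(b.0 | 0\{a}) | 0 :: —a→ p8
  p5 = b.0 | 0\{a} | a.0 :: —a→ p8, —b→ p9
  p6 = 0 | 0\{a} | (a.a.0 + b.(0 | 0)) :: —a→ p9, —b→ p10
  p7 = b.0 | 0\{a} | (0 | 0) :: —b→ p10
  p8 = b.0 | 0\{a} | 0 :: —b→ p11
  p9 = 0 | 0\{a} | a.0 :: —a→ p11
  p10 = 0 | 0\{a} | (0 | 0) :: ·
  p11 = 0 | 0\{a} | 0 :: ·
Reachable graph of Q (12 states):
  q0 = a.(a.0 | 0\{a}) | (a.a.0 + b.(0 | 0)) :: —a→ q1, —a→ q2, —b→ q3
  q1 = a.(a.0 | 0\{a}) | a.0 :: —a→ q4, —a→ q5
  q2 = a.0 | 0\{a} | (a.a.0 + b.(0 | 0)) :: —a→ q5, —a→ q6, —b→ q7
  q3 = a.(a.0 | 0\{a}) | (0 | 0) :: —a→ q7
  q4 = a.(a.0 | 0\{a}) | 0 :: —a→ q8
  q5 = a.0 | 0\{a} | a.0 :: —a→ q8, —a→ q9
  q6 = 0 | 0\{a} | (a.a.0 + b.(0 | 0)) :: —a→ q9, —b→ q10
  q7 = a.0 | 0\{a} | (0 | 0) :: —a→ q10
  q8 = a.0 | 0\{a} | 0 :: —a→ q11
  q9 = 0 | 0\{a} | a.0 :: —a→ q11
  q10 = 0 | 0\{a} | (0 | 0) :: ·
  q11 = 0 | 0\{a} | 0 :: ·
Bisimilarity quotient blocks:
  B0 = {p0}
  B1 = {p1}
  B2 = {p5}
  B3 = {p9, q7, q8, q9}
  B4 = {p10, p11, q10, q11}
  B5 = {p7, p8}
  B6 = {p3, p4}
  B7 = {p2}
  B8 = {p6, q6}
  B9 = {q0}
  B10 = {q3, q4, q5}
  B11 = {q1}
  B12 = {q2}
p0 ∈ B0, q0 ∈ B9 → different blocks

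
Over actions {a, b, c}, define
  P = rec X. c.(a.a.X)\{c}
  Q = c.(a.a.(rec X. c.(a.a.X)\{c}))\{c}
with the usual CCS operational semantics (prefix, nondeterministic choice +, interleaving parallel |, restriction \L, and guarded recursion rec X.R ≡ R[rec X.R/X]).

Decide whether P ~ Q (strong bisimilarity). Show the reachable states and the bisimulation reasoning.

LTS(P): 4 reachable states
  p0 = rec X. c.(a.a.X)\{c} has moves --c--▸ p1
  p1 = (a.a.(rec X. c.(a.a.X)\{c}))\{c} has moves --a--▸ p2
  p2 = (a.(rec X. c.(a.a.X)\{c}))\{c} has moves --a--▸ p3
  p3 = (rec X. c.(a.a.X)\{c})\{c} has moves ·
LTS(Q): 4 reachable states
  q0 = c.(a.a.(rec X. c.(a.a.X)\{c}))\{c} has moves --c--▸ q1
  q1 = (a.a.(rec X. c.(a.a.X)\{c}))\{c} has moves --a--▸ q2
  q2 = (a.(rec X. c.(a.a.X)\{c}))\{c} has moves --a--▸ q3
  q3 = (rec X. c.(a.a.X)\{c})\{c} has moves ·
Partition-refinement fixed point:
  B0 = {p0, q0}
  B1 = {p1, q1}
  B2 = {p2, q2}
  B3 = {p3, q3}
p0 ∈ B0, q0 ∈ B0 → same block

P ~ Q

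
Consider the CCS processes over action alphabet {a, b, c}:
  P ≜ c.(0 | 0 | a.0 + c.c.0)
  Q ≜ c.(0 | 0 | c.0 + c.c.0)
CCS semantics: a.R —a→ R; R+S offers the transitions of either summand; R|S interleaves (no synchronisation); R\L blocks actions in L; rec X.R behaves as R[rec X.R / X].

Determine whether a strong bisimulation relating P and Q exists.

P's transition system — 5 states:
  u0 = c.(0 | 0 | a.0 + c.c.0) → --c--▸ u1
  u1 = 0 | 0 | a.0 + c.c.0 → --a--▸ u2, --c--▸ u3
  u2 = 0 | 0 | 0 → ·
  u3 = c.0 → --c--▸ u4
  u4 = 0 → ·
Q's transition system — 5 states:
  v0 = c.(0 | 0 | c.0 + c.c.0) → --c--▸ v1
  v1 = 0 | 0 | c.0 + c.c.0 → --c--▸ v2, --c--▸ v3
  v2 = 0 | 0 | 0 → ·
  v3 = c.0 → --c--▸ v4
  v4 = 0 → ·
Partition-refinement fixed point:
  B0 = {u0}
  B1 = {u1}
  B2 = {u2, u4, v2, v4}
  B3 = {u3, v3}
  B4 = {v0}
  B5 = {v1}
u0 ∈ B0, v0 ∈ B4 → different blocks

not bisimilar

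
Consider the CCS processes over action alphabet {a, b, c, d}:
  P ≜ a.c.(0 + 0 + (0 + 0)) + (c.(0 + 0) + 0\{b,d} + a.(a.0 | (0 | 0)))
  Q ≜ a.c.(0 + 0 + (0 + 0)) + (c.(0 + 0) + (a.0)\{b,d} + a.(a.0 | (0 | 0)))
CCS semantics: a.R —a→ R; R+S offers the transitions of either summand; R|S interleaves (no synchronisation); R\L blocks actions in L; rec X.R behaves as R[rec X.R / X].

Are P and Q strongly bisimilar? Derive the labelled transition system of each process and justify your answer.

P ≁ Q

LTS(P): 6 reachable states
  m0 = a.c.(0 + 0 + (0 + 0)) + (c.(0 + 0) + 0\{b,d} + a.(a.0 | (0 | 0))) | =a=> m1, =a=> m2, =c=> m3
  m1 = a.0 | (0 | 0) | =a=> m4
  m2 = c.(0 + 0 + (0 + 0)) | =c=> m5
  m3 = 0 + 0 | stopped
  m4 = 0 | (0 | 0) | stopped
  m5 = 0 + 0 + (0 + 0) | stopped
LTS(Q): 7 reachable states
  n0 = a.c.(0 + 0 + (0 + 0)) + (c.(0 + 0) + (a.0)\{b,d} + a.(a.0 | (0 | 0))) | =a=> n1, =a=> n2, =a=> n3, =c=> n4
  n1 = 0\{b,d} | stopped
  n2 = a.0 | (0 | 0) | =a=> n5
  n3 = c.(0 + 0 + (0 + 0)) | =c=> n6
  n4 = 0 + 0 | stopped
  n5 = 0 | (0 | 0) | stopped
  n6 = 0 + 0 + (0 + 0) | stopped
Partition-refinement fixed point:
  B0 = {m0}
  B1 = {m1, n2}
  B2 = {m3, m4, m5, n1, n4, n5, n6}
  B3 = {m2, n3}
  B4 = {n0}
m0 ∈ B0, n0 ∈ B4 → different blocks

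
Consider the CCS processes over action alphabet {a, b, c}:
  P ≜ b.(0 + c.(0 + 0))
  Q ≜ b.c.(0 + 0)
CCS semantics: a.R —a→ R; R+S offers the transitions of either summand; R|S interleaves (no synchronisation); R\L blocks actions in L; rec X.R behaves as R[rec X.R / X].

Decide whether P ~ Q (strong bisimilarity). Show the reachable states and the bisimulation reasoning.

Reachable graph of P (3 states):
  u0 = b.(0 + c.(0 + 0)) → —b→ u1
  u1 = 0 + c.(0 + 0) → —c→ u2
  u2 = 0 + 0 → ·
Reachable graph of Q (3 states):
  v0 = b.c.(0 + 0) → —b→ v1
  v1 = c.(0 + 0) → —c→ v2
  v2 = 0 + 0 → ·
Coarsest stable partition (strong bisimilarity classes):
  B0 = {u0, v0}
  B1 = {u1, v1}
  B2 = {u2, v2}
u0 ∈ B0, v0 ∈ B0 → same block

P ~ Q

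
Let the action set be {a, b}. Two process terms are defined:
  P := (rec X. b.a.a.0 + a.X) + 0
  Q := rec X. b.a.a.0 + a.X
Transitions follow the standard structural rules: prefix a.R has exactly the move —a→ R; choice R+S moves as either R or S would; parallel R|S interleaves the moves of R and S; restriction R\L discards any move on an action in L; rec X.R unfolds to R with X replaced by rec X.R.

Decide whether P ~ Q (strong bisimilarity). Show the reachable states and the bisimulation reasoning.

bisimilar

LTS(P): 5 reachable states
  u0 = (rec X. b.a.a.0 + a.X) + 0 has moves =a=> u1, =b=> u2
  u1 = rec X. b.a.a.0 + a.X has moves =a=> u1, =b=> u2
  u2 = a.a.0 has moves =a=> u3
  u3 = a.0 has moves =a=> u4
  u4 = 0 has moves deadlocked
LTS(Q): 4 reachable states
  v0 = rec X. b.a.a.0 + a.X has moves =a=> v0, =b=> v1
  v1 = a.a.0 has moves =a=> v2
  v2 = a.0 has moves =a=> v3
  v3 = 0 has moves deadlocked
Partition-refinement fixed point:
  B0 = {u0, u1, v0}
  B1 = {u2, v1}
  B2 = {u3, v2}
  B3 = {u4, v3}
u0 ∈ B0, v0 ∈ B0 → same block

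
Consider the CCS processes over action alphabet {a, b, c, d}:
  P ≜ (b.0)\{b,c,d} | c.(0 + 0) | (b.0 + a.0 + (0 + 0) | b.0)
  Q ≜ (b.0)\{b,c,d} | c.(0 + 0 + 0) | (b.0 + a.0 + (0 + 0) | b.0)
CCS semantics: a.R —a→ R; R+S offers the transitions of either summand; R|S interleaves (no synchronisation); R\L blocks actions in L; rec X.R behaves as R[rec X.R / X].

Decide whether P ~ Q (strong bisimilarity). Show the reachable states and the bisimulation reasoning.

P's transition system — 6 states:
  s0 = (b.0)\{b,c,d} | c.(0 + 0) | (b.0 + a.0 + (0 + 0) | b.0) has moves -a-> s1, -b-> s1, -b-> s2, -c-> s3
  s1 = (b.0)\{b,c,d} | c.(0 + 0) | 0 has moves -c-> s4
  s2 = (b.0)\{b,c,d} | c.(0 + 0) | ((0 + 0) | 0) has moves -c-> s5
  s3 = (b.0)\{b,c,d} | (0 + 0) | (b.0 + a.0 + (0 + 0) | b.0) has moves -a-> s4, -b-> s4, -b-> s5
  s4 = (b.0)\{b,c,d} | (0 + 0) | 0 has moves ∅
  s5 = (b.0)\{b,c,d} | (0 + 0) | ((0 + 0) | 0) has moves ∅
Q's transition system — 6 states:
  t0 = (b.0)\{b,c,d} | c.(0 + 0 + 0) | (b.0 + a.0 + (0 + 0) | b.0) has moves -a-> t1, -b-> t1, -b-> t2, -c-> t3
  t1 = (b.0)\{b,c,d} | c.(0 + 0 + 0) | 0 has moves -c-> t4
  t2 = (b.0)\{b,c,d} | c.(0 + 0 + 0) | ((0 + 0) | 0) has moves -c-> t5
  t3 = (b.0)\{b,c,d} | (0 + 0 + 0) | (b.0 + a.0 + (0 + 0) | b.0) has moves -a-> t4, -b-> t4, -b-> t5
  t4 = (b.0)\{b,c,d} | (0 + 0 + 0) | 0 has moves ∅
  t5 = (b.0)\{b,c,d} | (0 + 0 + 0) | ((0 + 0) | 0) has moves ∅
Partition-refinement fixed point:
  B0 = {s0, t0}
  B1 = {s3, t3}
  B2 = {s4, s5, t4, t5}
  B3 = {s1, s2, t1, t2}
s0 ∈ B0, t0 ∈ B0 → same block

YES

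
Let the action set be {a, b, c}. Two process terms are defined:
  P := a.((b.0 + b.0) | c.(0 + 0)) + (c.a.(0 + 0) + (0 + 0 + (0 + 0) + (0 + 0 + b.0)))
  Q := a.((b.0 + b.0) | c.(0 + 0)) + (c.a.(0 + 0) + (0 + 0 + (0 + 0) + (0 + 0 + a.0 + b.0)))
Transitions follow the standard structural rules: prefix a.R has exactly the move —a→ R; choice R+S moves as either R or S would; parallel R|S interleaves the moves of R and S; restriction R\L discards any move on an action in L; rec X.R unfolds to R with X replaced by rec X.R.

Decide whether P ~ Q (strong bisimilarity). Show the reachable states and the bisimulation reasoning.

P's transition system — 8 states:
  m0 = a.((b.0 + b.0) | c.(0 + 0)) + (c.a.(0 + 0) + (0 + 0 + (0 + 0) + (0 + 0 + b.0))) :: -a-> m1, -b-> m2, -c-> m3
  m1 = (b.0 + b.0) | c.(0 + 0) :: -b-> m4, -c-> m5
  m2 = 0 :: (no moves)
  m3 = a.(0 + 0) :: -a-> m6
  m4 = 0 | c.(0 + 0) :: -c-> m7
  m5 = (b.0 + b.0) | (0 + 0) :: -b-> m7
  m6 = 0 + 0 :: (no moves)
  m7 = 0 | (0 + 0) :: (no moves)
Q's transition system — 8 states:
  n0 = a.((b.0 + b.0) | c.(0 + 0)) + (c.a.(0 + 0) + (0 + 0 + (0 + 0) + (0 + 0 + a.0 + b.0))) :: -a-> n1, -a-> n2, -b-> n2, -c-> n3
  n1 = (b.0 + b.0) | c.(0 + 0) :: -b-> n4, -c-> n5
  n2 = 0 :: (no moves)
  n3 = a.(0 + 0) :: -a-> n6
  n4 = 0 | c.(0 + 0) :: -c-> n7
  n5 = (b.0 + b.0) | (0 + 0) :: -b-> n7
  n6 = 0 + 0 :: (no moves)
  n7 = 0 | (0 + 0) :: (no moves)
Coarsest stable partition (strong bisimilarity classes):
  B0 = {m0}
  B1 = {m3, n3}
  B2 = {m2, m6, m7, n2, n6, n7}
  B3 = {m1, n1}
  B4 = {m4, n4}
  B5 = {m5, n5}
  B6 = {n0}
m0 ∈ B0, n0 ∈ B6 → different blocks

NO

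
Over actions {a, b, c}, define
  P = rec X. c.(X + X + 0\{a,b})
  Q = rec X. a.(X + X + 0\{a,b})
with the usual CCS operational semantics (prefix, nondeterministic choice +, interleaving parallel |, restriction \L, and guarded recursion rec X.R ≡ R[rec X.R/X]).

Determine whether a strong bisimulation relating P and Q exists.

LTS(P): 2 reachable states
  p0 = rec X. c.(X + X + 0\{a,b}) has moves --c--▸ p1
  p1 = (rec X. c.(X + X + 0\{a,b})) + (rec X. c.(X + X + 0\{a,b})) + 0\{a,b} has moves --c--▸ p1
LTS(Q): 2 reachable states
  q0 = rec X. a.(X + X + 0\{a,b}) has moves --a--▸ q1
  q1 = (rec X. a.(X + X + 0\{a,b})) + (rec X. a.(X + X + 0\{a,b})) + 0\{a,b} has moves --a--▸ q1
Partition-refinement fixed point:
  B0 = {p0, p1}
  B1 = {q0, q1}
p0 ∈ B0, q0 ∈ B1 → different blocks

NO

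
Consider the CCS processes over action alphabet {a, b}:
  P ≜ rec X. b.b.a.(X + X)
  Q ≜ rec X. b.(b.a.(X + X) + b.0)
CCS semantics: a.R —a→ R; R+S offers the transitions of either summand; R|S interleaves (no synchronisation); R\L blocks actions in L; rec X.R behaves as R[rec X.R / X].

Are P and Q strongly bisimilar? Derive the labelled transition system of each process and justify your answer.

LTS(P): 4 reachable states
  u0 = rec X. b.b.a.(X + X) | =b=> u1
  u1 = b.a.((rec X. b.b.a.(X + X)) + (rec X. b.b.a.(X + X))) | =b=> u2
  u2 = a.((rec X. b.b.a.(X + X)) + (rec X. b.b.a.(X + X))) | =a=> u3
  u3 = (rec X. b.b.a.(X + X)) + (rec X. b.b.a.(X + X)) | =b=> u1
LTS(Q): 5 reachable states
  v0 = rec X. b.(b.a.(X + X) + b.0) | =b=> v1
  v1 = b.a.((rec X. b.(b.a.(X + X) + b.0)) + (rec X. b.(b.a.(X + X) + b.0))) + b.0 | =b=> v2, =b=> v3
  v2 = 0 | ·
  v3 = a.((rec X. b.(b.a.(X + X) + b.0)) + (rec X. b.(b.a.(X + X) + b.0))) | =a=> v4
  v4 = (rec X. b.(b.a.(X + X) + b.0)) + (rec X. b.(b.a.(X + X) + b.0)) | =b=> v1
Bisimilarity quotient blocks:
  B0 = {u0, u3}
  B1 = {u1}
  B2 = {u2}
  B3 = {v0, v4}
  B4 = {v1}
  B5 = {v3}
  B6 = {v2}
u0 ∈ B0, v0 ∈ B3 → different blocks

NO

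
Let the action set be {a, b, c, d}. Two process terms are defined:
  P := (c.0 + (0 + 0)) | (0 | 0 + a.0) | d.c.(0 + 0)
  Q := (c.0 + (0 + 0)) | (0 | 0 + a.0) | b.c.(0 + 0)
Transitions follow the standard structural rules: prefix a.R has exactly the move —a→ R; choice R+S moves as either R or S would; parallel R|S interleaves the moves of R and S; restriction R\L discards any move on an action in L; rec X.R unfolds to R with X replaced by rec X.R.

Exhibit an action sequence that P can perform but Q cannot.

Reachable graph of P (12 states):
  u0 = (c.0 + (0 + 0)) | (0 | 0 + a.0) | d.c.(0 + 0) has moves ··a··> u1, ··c··> u2, ··d··> u3
  u1 = (c.0 + (0 + 0)) | 0 | d.c.(0 + 0) has moves ··c··> u4, ··d··> u5
  u2 = 0 | (0 | 0 + a.0) | d.c.(0 + 0) has moves ··a··> u4, ··d··> u6
  u3 = (c.0 + (0 + 0)) | (0 | 0 + a.0) | c.(0 + 0) has moves ··a··> u5, ··c··> u6, ··c··> u7
  u4 = 0 | 0 | d.c.(0 + 0) has moves ··d··> u8
  u5 = (c.0 + (0 + 0)) | 0 | c.(0 + 0) has moves ··c··> u8, ··c··> u9
  u6 = 0 | (0 | 0 + a.0) | c.(0 + 0) has moves ··a··> u8, ··c··> u10
  u7 = (c.0 + (0 + 0)) | (0 | 0 + a.0) | (0 + 0) has moves ··a··> u9, ··c··> u10
  u8 = 0 | 0 | c.(0 + 0) has moves ··c··> u11
  u9 = (c.0 + (0 + 0)) | 0 | (0 + 0) has moves ··c··> u11
  u10 = 0 | (0 | 0 + a.0) | (0 + 0) has moves ··a··> u11
  u11 = 0 | 0 | (0 + 0) has moves stopped
Reachable graph of Q (12 states):
  v0 = (c.0 + (0 + 0)) | (0 | 0 + a.0) | b.c.(0 + 0) has moves ··a··> v1, ··b··> v2, ··c··> v3
  v1 = (c.0 + (0 + 0)) | 0 | b.c.(0 + 0) has moves ··b··> v4, ··c··> v5
  v2 = (c.0 + (0 + 0)) | (0 | 0 + a.0) | c.(0 + 0) has moves ··a··> v4, ··c··> v6, ··c··> v7
  v3 = 0 | (0 | 0 + a.0) | b.c.(0 + 0) has moves ··a··> v5, ··b··> v7
  v4 = (c.0 + (0 + 0)) | 0 | c.(0 + 0) has moves ··c··> v8, ··c··> v9
  v5 = 0 | 0 | b.c.(0 + 0) has moves ··b··> v9
  v6 = (c.0 + (0 + 0)) | (0 | 0 + a.0) | (0 + 0) has moves ··a··> v8, ··c··> v10
  v7 = 0 | (0 | 0 + a.0) | c.(0 + 0) has moves ··a··> v9, ··c··> v10
  v8 = (c.0 + (0 + 0)) | 0 | (0 + 0) has moves ··c··> v11
  v9 = 0 | 0 | c.(0 + 0) has moves ··c··> v11
  v10 = 0 | (0 | 0 + a.0) | (0 + 0) has moves ··a··> v11
  v11 = 0 | 0 | (0 + 0) has moves stopped
Trace ⟨d⟩ through P, begin at {u0}:
  after d @ step 1: {u3}
  — P admits the full trace.
Trace ⟨d⟩ through Q, begin at {v0}:
  after d @ step 1: ∅ (Q stuck)

d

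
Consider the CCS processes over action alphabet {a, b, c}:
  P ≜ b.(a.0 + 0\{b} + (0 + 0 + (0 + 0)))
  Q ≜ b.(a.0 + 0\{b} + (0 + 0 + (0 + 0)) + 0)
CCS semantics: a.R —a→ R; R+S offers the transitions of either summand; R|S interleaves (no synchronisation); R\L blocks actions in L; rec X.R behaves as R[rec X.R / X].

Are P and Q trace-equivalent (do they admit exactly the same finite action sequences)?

Reachable graph of P (3 states):
  u0 = b.(a.0 + 0\{b} + (0 + 0 + (0 + 0))) → =b=> u1
  u1 = a.0 + 0\{b} + (0 + 0 + (0 + 0)) → =a=> u2
  u2 = 0 → deadlocked
Reachable graph of Q (3 states):
  v0 = b.(a.0 + 0\{b} + (0 + 0 + (0 + 0)) + 0) → =b=> v1
  v1 = a.0 + 0\{b} + (0 + 0 + (0 + 0)) + 0 → =a=> v2
  v2 = 0 → deadlocked
Partition-refinement fixed point:
  B0 = {u0, v0}
  B1 = {u1, v1}
  B2 = {u2, v2}
u0 ∈ B0, v0 ∈ B0 → same block
Bisimilar ⇒ trace-equivalent.

traces(P) = traces(Q)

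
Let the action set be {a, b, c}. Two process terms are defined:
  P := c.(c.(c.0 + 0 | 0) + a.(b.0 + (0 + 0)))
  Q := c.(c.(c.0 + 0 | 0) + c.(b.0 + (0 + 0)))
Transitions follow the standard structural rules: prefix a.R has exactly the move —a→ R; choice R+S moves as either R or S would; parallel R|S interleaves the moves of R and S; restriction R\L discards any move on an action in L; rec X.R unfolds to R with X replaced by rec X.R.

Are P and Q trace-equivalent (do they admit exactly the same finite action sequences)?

trace-distinct — witness ⟨ca⟩

P's transition system — 5 states:
  u0 = c.(c.(c.0 + 0 | 0) + a.(b.0 + (0 + 0))) has moves ··c··> u1
  u1 = c.(c.0 + 0 | 0) + a.(b.0 + (0 + 0)) has moves ··a··> u2, ··c··> u3
  u2 = b.0 + (0 + 0) has moves ··b··> u4
  u3 = c.0 + 0 | 0 has moves ··c··> u4
  u4 = 0 has moves deadlocked
Q's transition system — 5 states:
  v0 = c.(c.(c.0 + 0 | 0) + c.(b.0 + (0 + 0))) has moves ··c··> v1
  v1 = c.(c.0 + 0 | 0) + c.(b.0 + (0 + 0)) has moves ··c··> v2, ··c··> v3
  v2 = b.0 + (0 + 0) has moves ··b··> v4
  v3 = c.0 + 0 | 0 has moves ··c··> v4
  v4 = 0 has moves deadlocked
Executing ca from P (initial set {u0}):
  [1] c ⇒ {u1}
  [2] a ⇒ {u2}
  — P admits the full trace.
Executing ca from Q (initial set {v0}):
  [1] c ⇒ {v1}
  [2] a ⇒ ∅ (Q stuck)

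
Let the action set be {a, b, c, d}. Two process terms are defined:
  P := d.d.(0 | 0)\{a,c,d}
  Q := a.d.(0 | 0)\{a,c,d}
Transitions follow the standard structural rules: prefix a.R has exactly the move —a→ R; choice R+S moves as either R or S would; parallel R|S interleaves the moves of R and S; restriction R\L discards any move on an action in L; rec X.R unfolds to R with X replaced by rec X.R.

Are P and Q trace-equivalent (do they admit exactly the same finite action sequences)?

LTS(P): 3 reachable states
  m0 = d.d.(0 | 0)\{a,c,d} | =d=> m1
  m1 = d.(0 | 0)\{a,c,d} | =d=> m2
  m2 = (0 | 0)\{a,c,d} | (no moves)
LTS(Q): 3 reachable states
  n0 = a.d.(0 | 0)\{a,c,d} | =a=> n1
  n1 = d.(0 | 0)\{a,c,d} | =d=> n2
  n2 = (0 | 0)\{a,c,d} | (no moves)
Run σ = ⟨d⟩ on P: start {m0}
  after d @ step 1: {m1}
  — P admits the full trace.
Run σ = ⟨d⟩ on Q: start {n0}
  after d @ step 1: no successor for Q

NO — witness ⟨d⟩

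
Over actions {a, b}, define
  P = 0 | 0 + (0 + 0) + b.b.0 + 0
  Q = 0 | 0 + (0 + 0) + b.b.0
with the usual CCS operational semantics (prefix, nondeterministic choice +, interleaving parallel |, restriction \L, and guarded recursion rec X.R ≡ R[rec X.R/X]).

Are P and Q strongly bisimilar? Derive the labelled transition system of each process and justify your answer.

bisimilar

LTS(P): 3 reachable states
  s0 = 0 | 0 + (0 + 0) + b.b.0 + 0 ⊢ -b-> s1
  s1 = b.0 ⊢ -b-> s2
  s2 = 0 ⊢ ·
LTS(Q): 3 reachable states
  t0 = 0 | 0 + (0 + 0) + b.b.0 ⊢ -b-> t1
  t1 = b.0 ⊢ -b-> t2
  t2 = 0 ⊢ ·
Coarsest stable partition (strong bisimilarity classes):
  B0 = {s0, t0}
  B1 = {s1, t1}
  B2 = {s2, t2}
s0 ∈ B0, t0 ∈ B0 → same block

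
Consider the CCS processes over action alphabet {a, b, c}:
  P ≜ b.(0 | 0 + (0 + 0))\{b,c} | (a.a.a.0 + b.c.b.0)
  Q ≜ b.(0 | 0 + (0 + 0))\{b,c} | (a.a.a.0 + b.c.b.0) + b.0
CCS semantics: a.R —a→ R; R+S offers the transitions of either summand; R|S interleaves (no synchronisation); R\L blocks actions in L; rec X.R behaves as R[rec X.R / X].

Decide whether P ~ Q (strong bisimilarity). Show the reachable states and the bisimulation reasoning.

NO

P's transition system — 12 states:
  m0 = b.(0 | 0 + (0 + 0))\{b,c} | (a.a.a.0 + b.c.b.0) → —a→ m1, —b→ m2, —b→ m3
  m1 = b.(0 | 0 + (0 + 0))\{b,c} | a.a.0 → —a→ m4, —b→ m5
  m2 = (0 | 0 + (0 + 0))\{b,c} | (a.a.a.0 + b.c.b.0) → —a→ m5, —b→ m6
  m3 = b.(0 | 0 + (0 + 0))\{b,c} | c.b.0 → —b→ m6, —c→ m7
  m4 = b.(0 | 0 + (0 + 0))\{b,c} | a.0 → —a→ m8, —b→ m9
  m5 = (0 | 0 + (0 + 0))\{b,c} | a.a.0 → —a→ m9
  m6 = (0 | 0 + (0 + 0))\{b,c} | c.b.0 → —c→ m10
  m7 = b.(0 | 0 + (0 + 0))\{b,c} | b.0 → —b→ m10, —b→ m8
  m8 = b.(0 | 0 + (0 + 0))\{b,c} | 0 → —b→ m11
  m9 = (0 | 0 + (0 + 0))\{b,c} | a.0 → —a→ m11
  m10 = (0 | 0 + (0 + 0))\{b,c} | b.0 → —b→ m11
  m11 = (0 | 0 + (0 + 0))\{b,c} | 0 → ·
Q's transition system — 13 states:
  n0 = b.(0 | 0 + (0 + 0))\{b,c} | (a.a.a.0 + b.c.b.0) + b.0 → —a→ n1, —b→ n2, —b→ n3, —b→ n4
  n1 = b.(0 | 0 + (0 + 0))\{b,c} | a.a.0 → —a→ n5, —b→ n6
  n2 = (0 | 0 + (0 + 0))\{b,c} | (a.a.a.0 + b.c.b.0) → —a→ n6, —b→ n7
  n3 = 0 → ·
  n4 = b.(0 | 0 + (0 + 0))\{b,c} | c.b.0 → —b→ n7, —c→ n8
  n5 = b.(0 | 0 + (0 + 0))\{b,c} | a.0 → —a→ n9, —b→ n10
  n6 = (0 | 0 + (0 + 0))\{b,c} | a.a.0 → —a→ n10
  n7 = (0 | 0 + (0 + 0))\{b,c} | c.b.0 → —c→ n11
  n8 = b.(0 | 0 + (0 + 0))\{b,c} | b.0 → —b→ n11, —b→ n9
  n9 = b.(0 | 0 + (0 + 0))\{b,c} | 0 → —b→ n12
  n10 = (0 | 0 + (0 + 0))\{b,c} | a.0 → —a→ n12
  n11 = (0 | 0 + (0 + 0))\{b,c} | b.0 → —b→ n12
  n12 = (0 | 0 + (0 + 0))\{b,c} | 0 → ·
Coarsest stable partition (strong bisimilarity classes):
  B0 = {m0}
  B1 = {m3, n4}
  B2 = {m6, n7}
  B3 = {m10, m8, n11, n9}
  B4 = {m11, n12, n3}
  B5 = {m7, n8}
  B6 = {m2, n2}
  B7 = {m5, n6}
  B8 = {m9, n10}
  B9 = {m1, n1}
  B10 = {m4, n5}
  B11 = {n0}
m0 ∈ B0, n0 ∈ B11 → different blocks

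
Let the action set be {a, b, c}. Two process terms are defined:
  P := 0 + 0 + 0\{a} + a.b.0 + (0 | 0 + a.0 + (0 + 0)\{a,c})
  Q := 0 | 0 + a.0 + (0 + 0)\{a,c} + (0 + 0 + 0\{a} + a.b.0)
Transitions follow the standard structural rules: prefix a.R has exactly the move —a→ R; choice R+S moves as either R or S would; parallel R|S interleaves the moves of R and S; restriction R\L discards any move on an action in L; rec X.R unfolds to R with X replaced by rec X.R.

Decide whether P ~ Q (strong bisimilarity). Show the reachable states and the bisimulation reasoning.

bisimilar

LTS(P): 3 reachable states
  s0 = 0 + 0 + 0\{a} + a.b.0 + (0 | 0 + a.0 + (0 + 0)\{a,c}) | —a→ s1, —a→ s2
  s1 = 0 | ∅
  s2 = b.0 | —b→ s1
LTS(Q): 3 reachable states
  t0 = 0 | 0 + a.0 + (0 + 0)\{a,c} + (0 + 0 + 0\{a} + a.b.0) | —a→ t1, —a→ t2
  t1 = 0 | ∅
  t2 = b.0 | —b→ t1
Bisimilarity quotient blocks:
  B0 = {s0, t0}
  B1 = {s2, t2}
  B2 = {s1, t1}
s0 ∈ B0, t0 ∈ B0 → same block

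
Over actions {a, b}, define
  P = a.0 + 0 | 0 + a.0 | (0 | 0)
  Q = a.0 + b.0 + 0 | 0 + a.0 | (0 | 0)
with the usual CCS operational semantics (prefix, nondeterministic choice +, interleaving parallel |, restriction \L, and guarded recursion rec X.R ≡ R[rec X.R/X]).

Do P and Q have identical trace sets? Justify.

Reachable graph of P (3 states):
  u0 = a.0 + 0 | 0 + a.0 | (0 | 0) :: ··a··> u1, ··a··> u2
  u1 = 0 :: deadlocked
  u2 = 0 | (0 | 0) :: deadlocked
Reachable graph of Q (3 states):
  v0 = a.0 + b.0 + 0 | 0 + a.0 | (0 | 0) :: ··a··> v1, ··a··> v2, ··b··> v1
  v1 = 0 :: deadlocked
  v2 = 0 | (0 | 0) :: deadlocked
Run σ = ⟨b⟩ on Q: start {v0}
  [1] b ⇒ {v1}
  — Q admits the full trace.
Run σ = ⟨b⟩ on P: start {u0}
  [1] b ⇒ ∅ (P stuck)

traces(P) ≠ traces(Q) — witness ⟨b⟩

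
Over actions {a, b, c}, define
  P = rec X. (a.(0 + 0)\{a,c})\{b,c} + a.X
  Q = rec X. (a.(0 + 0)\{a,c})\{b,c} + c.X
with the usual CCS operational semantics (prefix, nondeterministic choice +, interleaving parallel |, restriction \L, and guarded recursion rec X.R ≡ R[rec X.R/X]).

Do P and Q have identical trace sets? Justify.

P's transition system — 2 states:
  u0 = rec X. (a.(0 + 0)\{a,c})\{b,c} + a.X :: --a--▸ u0, --a--▸ u1
  u1 = (0 + 0)\{a,c}\{b,c} :: (no moves)
Q's transition system — 2 states:
  v0 = rec X. (a.(0 + 0)\{a,c})\{b,c} + c.X :: --a--▸ v1, --c--▸ v0
  v1 = (0 + 0)\{a,c}\{b,c} :: (no moves)
Executing aa from P (initial set {u0}):
  after a @ step 1: {u0, u1}
  after a @ step 2: {u0, u1}
  P completes σ.
Executing aa from Q (initial set {v0}):
  after a @ step 1: {v1}
  after a @ step 2: ∅ (Q stuck)

trace-distinct — witness ⟨aa⟩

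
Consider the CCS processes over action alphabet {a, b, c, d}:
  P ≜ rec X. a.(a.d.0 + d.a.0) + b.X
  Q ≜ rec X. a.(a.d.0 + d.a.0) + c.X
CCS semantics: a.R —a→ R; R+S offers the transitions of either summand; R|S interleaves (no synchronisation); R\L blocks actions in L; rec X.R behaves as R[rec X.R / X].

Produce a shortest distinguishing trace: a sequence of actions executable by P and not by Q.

b

Reachable graph of P (5 states):
  s0 = rec X. a.(a.d.0 + d.a.0) + b.X :: =a=> s1, =b=> s0
  s1 = a.d.0 + d.a.0 :: =a=> s2, =d=> s3
  s2 = d.0 :: =d=> s4
  s3 = a.0 :: =a=> s4
  s4 = 0 :: ·
Reachable graph of Q (5 states):
  t0 = rec X. a.(a.d.0 + d.a.0) + c.X :: =a=> t1, =c=> t0
  t1 = a.d.0 + d.a.0 :: =a=> t2, =d=> t3
  t2 = d.0 :: =d=> t4
  t3 = a.0 :: =a=> t4
  t4 = 0 :: ·
Executing b from P (initial set {s0}):
  step 1 (b): {s0}
  P completes σ.
Executing b from Q (initial set {t0}):
  step 1 (b): ∅  — Q cannot continue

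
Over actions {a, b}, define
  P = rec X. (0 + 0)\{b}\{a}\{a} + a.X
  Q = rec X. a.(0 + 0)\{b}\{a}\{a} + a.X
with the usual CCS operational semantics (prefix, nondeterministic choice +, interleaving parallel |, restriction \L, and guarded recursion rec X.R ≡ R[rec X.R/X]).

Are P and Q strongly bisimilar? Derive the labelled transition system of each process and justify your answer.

not bisimilar

P's transition system — 1 states:
  m0 = rec X. (0 + 0)\{b}\{a}\{a} + a.X | -a-> m0
Q's transition system — 2 states:
  n0 = rec X. a.(0 + 0)\{b}\{a}\{a} + a.X | -a-> n0, -a-> n1
  n1 = (0 + 0)\{b}\{a}\{a} | stopped
Coarsest stable partition (strong bisimilarity classes):
  B0 = {m0}
  B1 = {n0}
  B2 = {n1}
m0 ∈ B0, n0 ∈ B1 → different blocks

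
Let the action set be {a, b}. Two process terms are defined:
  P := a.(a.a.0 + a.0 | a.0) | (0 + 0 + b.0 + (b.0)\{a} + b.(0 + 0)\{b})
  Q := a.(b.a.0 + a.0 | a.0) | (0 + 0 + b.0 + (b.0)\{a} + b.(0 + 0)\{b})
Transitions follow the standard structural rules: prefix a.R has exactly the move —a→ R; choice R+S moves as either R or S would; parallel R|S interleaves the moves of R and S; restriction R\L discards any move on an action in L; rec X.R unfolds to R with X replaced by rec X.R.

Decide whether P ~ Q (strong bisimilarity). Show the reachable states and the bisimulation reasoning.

LTS(P): 28 reachable states
  s0 = a.(a.a.0 + a.0 | a.0) | (0 + 0 + b.0 + (b.0)\{a} + b.(0 + 0)\{b}) :: -a-> s1, -b-> s2, -b-> s3, -b-> s4
  s1 = (a.a.0 + a.0 | a.0) | (0 + 0 + b.0 + (b.0)\{a} + b.(0 + 0)\{b}) :: -a-> s5, -a-> s6, -a-> s7, -b-> s10, -b-> s8, -b-> s9
  s2 = a.(a.a.0 + a.0 | a.0) | (0 + 0)\{b} :: -a-> s8
  s3 = a.(a.a.0 + a.0 | a.0) | 0 :: -a-> s9
  s4 = a.(a.a.0 + a.0 | a.0) | 0\{a} :: -a-> s10
  s5 = 0 | a.0 | (0 + 0 + b.0 + (b.0)\{a} + b.(0 + 0)\{b}) :: -a-> s11, -b-> s12, -b-> s13, -b-> s14
  s6 = a.0 | (0 + 0 + b.0 + (b.0)\{a} + b.(0 + 0)\{b}) :: -a-> s15, -b-> s16, -b-> s17, -b-> s18
  s7 = a.0 | 0 | (0 + 0 + b.0 + (b.0)\{a} + b.(0 + 0)\{b}) :: -a-> s11, -b-> s19, -b-> s20, -b-> s21
  s8 = (a.a.0 + a.0 | a.0) | (0 + 0)\{b} :: -a-> s12, -a-> s16, -a-> s19
  s9 = (a.a.0 + a.0 | a.0) | 0 :: -a-> s13, -a-> s17, -a-> s20
  s10 = (a.a.0 + a.0 | a.0) | 0\{a} :: -a-> s14, -a-> s18, -a-> s21
  s11 = 0 | 0 | (0 + 0 + b.0 + (b.0)\{a} + b.(0 + 0)\{b}) :: -b-> s22, -b-> s23, -b-> s24
  s12 = 0 | a.0 | (0 + 0)\{b} :: -a-> s22
  s13 = 0 | a.0 | 0 :: -a-> s23
  s14 = 0 | a.0 | 0\{a} :: -a-> s24
  s15 = 0 | (0 + 0 + b.0 + (b.0)\{a} + b.(0 + 0)\{b}) :: -b-> s25, -b-> s26, -b-> s27
  s16 = a.0 | (0 + 0)\{b} :: -a-> s25
  s17 = a.0 | 0 :: -a-> s26
  s18 = a.0 | 0\{a} :: -a-> s27
  s19 = a.0 | 0 | (0 + 0)\{b} :: -a-> s22
  s20 = a.0 | 0 | 0 :: -a-> s23
  s21 = a.0 | 0 | 0\{a} :: -a-> s24
  s22 = 0 | 0 | (0 + 0)\{b} :: ∅
  s23 = 0 | 0 | 0 :: ∅
  s24 = 0 | 0 | 0\{a} :: ∅
  s25 = 0 | (0 + 0)\{b} :: ∅
  s26 = 0 | 0 :: ∅
  s27 = 0 | 0\{a} :: ∅
LTS(Q): 28 reachable states
  t0 = a.(b.a.0 + a.0 | a.0) | (0 + 0 + b.0 + (b.0)\{a} + b.(0 + 0)\{b}) :: -a-> t1, -b-> t2, -b-> t3, -b-> t4
  t1 = (b.a.0 + a.0 | a.0) | (0 + 0 + b.0 + (b.0)\{a} + b.(0 + 0)\{b}) :: -a-> t5, -a-> t6, -b-> t10, -b-> t7, -b-> t8, -b-> t9
  t2 = a.(b.a.0 + a.0 | a.0) | (0 + 0)\{b} :: -a-> t7
  t3 = a.(b.a.0 + a.0 | a.0) | 0 :: -a-> t8
  t4 = a.(b.a.0 + a.0 | a.0) | 0\{a} :: -a-> t9
  t5 = 0 | a.0 | (0 + 0 + b.0 + (b.0)\{a} + b.(0 + 0)\{b}) :: -a-> t11, -b-> t12, -b-> t13, -b-> t14
  t6 = a.0 | 0 | (0 + 0 + b.0 + (b.0)\{a} + b.(0 + 0)\{b}) :: -a-> t11, -b-> t15, -b-> t16, -b-> t17
  t7 = (b.a.0 + a.0 | a.0) | (0 + 0)\{b} :: -a-> t12, -a-> t15, -b-> t18
  t8 = (b.a.0 + a.0 | a.0) | 0 :: -a-> t13, -a-> t16, -b-> t19
  t9 = (b.a.0 + a.0 | a.0) | 0\{a} :: -a-> t14, -a-> t17, -b-> t20
  t10 = a.0 | (0 + 0 + b.0 + (b.0)\{a} + b.(0 + 0)\{b}) :: -a-> t21, -b-> t18, -b-> t19, -b-> t20
  t11 = 0 | 0 | (0 + 0 + b.0 + (b.0)\{a} + b.(0 + 0)\{b}) :: -b-> t22, -b-> t23, -b-> t24
  t12 = 0 | a.0 | (0 + 0)\{b} :: -a-> t22
  t13 = 0 | a.0 | 0 :: -a-> t23
  t14 = 0 | a.0 | 0\{a} :: -a-> t24
  t15 = a.0 | 0 | (0 + 0)\{b} :: -a-> t22
  t16 = a.0 | 0 | 0 :: -a-> t23
  t17 = a.0 | 0 | 0\{a} :: -a-> t24
  t18 = a.0 | (0 + 0)\{b} :: -a-> t25
  t19 = a.0 | 0 :: -a-> t26
  t20 = a.0 | 0\{a} :: -a-> t27
  t21 = 0 | (0 + 0 + b.0 + (b.0)\{a} + b.(0 + 0)\{b}) :: -b-> t25, -b-> t26, -b-> t27
  t22 = 0 | 0 | (0 + 0)\{b} :: ∅
  t23 = 0 | 0 | 0 :: ∅
  t24 = 0 | 0 | 0\{a} :: ∅
  t25 = 0 | (0 + 0)\{b} :: ∅
  t26 = 0 | 0 :: ∅
  t27 = 0 | 0\{a} :: ∅
Bisimilarity quotient blocks:
  B0 = {s0}
  B1 = {s2, s3, s4}
  B2 = {s10, s8, s9}
  B3 = {s12, s13, s14, s16, s17, s18, s19, s20, s21, t12, t13, t14, t15, t16, t17, t18, t19, t20}
  B4 = {s22, s23, s24, s25, s26, s27, t22, t23, t24, t25, t26, t27}
  B5 = {s1}
  B6 = {s5, s6, s7, t10, t5, t6}
  B7 = {s11, s15, t11, t21}
  B8 = {t0}
  B9 = {t2, t3, t4}
  B10 = {t7, t8, t9}
  B11 = {t1}
s0 ∈ B0, t0 ∈ B8 → different blocks

not bisimilar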